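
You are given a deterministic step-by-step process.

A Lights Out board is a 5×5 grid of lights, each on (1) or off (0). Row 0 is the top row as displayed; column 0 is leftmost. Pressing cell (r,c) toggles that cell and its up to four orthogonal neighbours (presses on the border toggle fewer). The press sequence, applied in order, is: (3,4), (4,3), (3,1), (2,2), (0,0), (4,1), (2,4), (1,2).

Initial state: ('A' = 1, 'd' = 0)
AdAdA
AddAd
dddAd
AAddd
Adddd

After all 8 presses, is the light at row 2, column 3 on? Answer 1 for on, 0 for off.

1

k=0  AdAdA
AddAd
dddAd
AAddd
Adddd
k=1  AdAdA
AddAd
dddAA
AAdAA
AdddA
k=2  AdAdA
AddAd
dddAA
AAddA
AdAAd
k=3  AdAdA
AddAd
dAdAA
ddAdA
AAAAd
k=4  AdAdA
AdAAd
ddAdA
ddddA
AAAAd
k=5  dAAdA
ddAAd
ddAdA
ddddA
AAAAd
k=6  dAAdA
ddAAd
ddAdA
dAddA
dddAd
k=7  dAAdA
ddAAA
ddAAd
dAddd
dddAd
k=8  dAddA
dAddA
dddAd
dAddd
dddAd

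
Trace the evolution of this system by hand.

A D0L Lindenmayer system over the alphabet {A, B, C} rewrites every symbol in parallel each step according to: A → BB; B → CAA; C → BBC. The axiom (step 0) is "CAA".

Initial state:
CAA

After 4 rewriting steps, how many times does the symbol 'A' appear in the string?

t=0: CAA
t=1: BBCBBBB
t=2: CAACAABBCCAACAACAACAA
t=3: BBCBBBBBBCBBBBCAACAABBCBBCBBBBBBCBBBBBBCBBBBBBCBBBB
t=4: CAACAABBCCAACAACAACAACAACAABBCCAACAACAACAABBCBBBBBBCBBBBCA…ABBCCAACAACAACAACAACAABBCCAACAACAACAACAACAABBCCAACAACAACAA  (len 149)

76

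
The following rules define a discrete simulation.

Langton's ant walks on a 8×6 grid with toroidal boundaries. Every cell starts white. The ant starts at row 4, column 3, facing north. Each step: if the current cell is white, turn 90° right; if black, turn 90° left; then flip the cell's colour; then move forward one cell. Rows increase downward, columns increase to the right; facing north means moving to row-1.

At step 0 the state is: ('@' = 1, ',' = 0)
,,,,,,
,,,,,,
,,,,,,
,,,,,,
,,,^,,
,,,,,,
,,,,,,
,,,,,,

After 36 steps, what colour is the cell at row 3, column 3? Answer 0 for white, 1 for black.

gen 0: ,,,,,,
,,,,,,
,,,,,,
,,,,,,
,,,^,,
,,,,,,
,,,,,,
,,,,,,
gen 1: ,,,,,,
,,,,,,
,,,,,,
,,,,,,
,,,@>,
,,,,,,
,,,,,,
,,,,,,
gen 2: ,,,,,,
,,,,,,
,,,,,,
,,,,,,
,,,@@,
,,,,v,
,,,,,,
,,,,,,
gen 3: ,,,,,,
,,,,,,
,,,,,,
,,,,,,
,,,@@,
,,,<@,
,,,,,,
,,,,,,
gen 4: ,,,,,,
,,,,,,
,,,,,,
,,,,,,
,,,^@,
,,,@@,
,,,,,,
,,,,,,
gen 5: ,,,,,,
,,,,,,
,,,,,,
,,,,,,
,,<,@,
,,,@@,
,,,,,,
,,,,,,
gen 6: ,,,,,,
,,,,,,
,,,,,,
,,^,,,
,,@,@,
,,,@@,
,,,,,,
,,,,,,
gen 7: ,,,,,,
,,,,,,
,,,,,,
,,@>,,
,,@,@,
,,,@@,
,,,,,,
,,,,,,
gen 8: ,,,,,,
,,,,,,
,,,,,,
,,@@,,
,,@v@,
,,,@@,
,,,,,,
,,,,,,
gen 9: ,,,,,,
,,,,,,
,,,,,,
,,@@,,
,,<@@,
,,,@@,
,,,,,,
,,,,,,
gen 10: ,,,,,,
,,,,,,
,,,,,,
,,@@,,
,,,@@,
,,v@@,
,,,,,,
,,,,,,
gen 11: ,,,,,,
,,,,,,
,,,,,,
,,@@,,
,,,@@,
,<@@@,
,,,,,,
,,,,,,
gen 12: ,,,,,,
,,,,,,
,,,,,,
,,@@,,
,^,@@,
,@@@@,
,,,,,,
,,,,,,
gen 13: ,,,,,,
,,,,,,
,,,,,,
,,@@,,
,@>@@,
,@@@@,
,,,,,,
,,,,,,
gen 14: ,,,,,,
,,,,,,
,,,,,,
,,@@,,
,@@@@,
,@v@@,
,,,,,,
,,,,,,
gen 15: ,,,,,,
,,,,,,
,,,,,,
,,@@,,
,@@@@,
,@,>@,
,,,,,,
,,,,,,
gen 16: ,,,,,,
,,,,,,
,,,,,,
,,@@,,
,@@^@,
,@,,@,
,,,,,,
,,,,,,
gen 17: ,,,,,,
,,,,,,
,,,,,,
,,@@,,
,@<,@,
,@,,@,
,,,,,,
,,,,,,
gen 18: ,,,,,,
,,,,,,
,,,,,,
,,@@,,
,@,,@,
,@v,@,
,,,,,,
,,,,,,
gen 19: ,,,,,,
,,,,,,
,,,,,,
,,@@,,
,@,,@,
,<@,@,
,,,,,,
,,,,,,
gen 20: ,,,,,,
,,,,,,
,,,,,,
,,@@,,
,@,,@,
,,@,@,
,v,,,,
,,,,,,
gen 21: ,,,,,,
,,,,,,
,,,,,,
,,@@,,
,@,,@,
,,@,@,
<@,,,,
,,,,,,
gen 22: ,,,,,,
,,,,,,
,,,,,,
,,@@,,
,@,,@,
^,@,@,
@@,,,,
,,,,,,
gen 23: ,,,,,,
,,,,,,
,,,,,,
,,@@,,
,@,,@,
@>@,@,
@@,,,,
,,,,,,
gen 24: ,,,,,,
,,,,,,
,,,,,,
,,@@,,
,@,,@,
@@@,@,
@v,,,,
,,,,,,
gen 25: ,,,,,,
,,,,,,
,,,,,,
,,@@,,
,@,,@,
@@@,@,
@,>,,,
,,,,,,
gen 26: ,,,,,,
,,,,,,
,,,,,,
,,@@,,
,@,,@,
@@@,@,
@,@,,,
,,v,,,
gen 27: ,,,,,,
,,,,,,
,,,,,,
,,@@,,
,@,,@,
@@@,@,
@,@,,,
,<@,,,
gen 28: ,,,,,,
,,,,,,
,,,,,,
,,@@,,
,@,,@,
@@@,@,
@^@,,,
,@@,,,
gen 29: ,,,,,,
,,,,,,
,,,,,,
,,@@,,
,@,,@,
@@@,@,
@@>,,,
,@@,,,
gen 30: ,,,,,,
,,,,,,
,,,,,,
,,@@,,
,@,,@,
@@^,@,
@@,,,,
,@@,,,
gen 31: ,,,,,,
,,,,,,
,,,,,,
,,@@,,
,@,,@,
@<,,@,
@@,,,,
,@@,,,
gen 32: ,,,,,,
,,,,,,
,,,,,,
,,@@,,
,@,,@,
@,,,@,
@v,,,,
,@@,,,
gen 33: ,,,,,,
,,,,,,
,,,,,,
,,@@,,
,@,,@,
@,,,@,
@,>,,,
,@@,,,
gen 34: ,,,,,,
,,,,,,
,,,,,,
,,@@,,
,@,,@,
@,,,@,
@,@,,,
,@v,,,
gen 35: ,,,,,,
,,,,,,
,,,,,,
,,@@,,
,@,,@,
@,,,@,
@,@,,,
,@,>,,
gen 36: ,,,v,,
,,,,,,
,,,,,,
,,@@,,
,@,,@,
@,,,@,
@,@,,,
,@,@,,

1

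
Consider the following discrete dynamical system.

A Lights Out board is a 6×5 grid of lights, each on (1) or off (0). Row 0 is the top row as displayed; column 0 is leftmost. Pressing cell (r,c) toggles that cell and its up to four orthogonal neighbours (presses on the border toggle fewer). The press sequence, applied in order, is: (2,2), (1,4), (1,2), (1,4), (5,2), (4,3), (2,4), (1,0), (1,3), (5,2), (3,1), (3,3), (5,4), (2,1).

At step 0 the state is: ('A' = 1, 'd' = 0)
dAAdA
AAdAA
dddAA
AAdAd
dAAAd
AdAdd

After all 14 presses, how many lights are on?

17

step 0: dAAdA
AAdAA
dddAA
AAdAd
dAAAd
AdAdd
step 1: dAAdA
AAAAA
dAAdA
AAAAd
dAAAd
AdAdd
step 2: dAAdd
AAAdd
dAAdd
AAAAd
dAAAd
AdAdd
step 3: dAddd
AddAd
dAddd
AAAAd
dAAAd
AdAdd
step 4: dAddA
AdddA
dAddA
AAAAd
dAAAd
AdAdd
step 5: dAddA
AdddA
dAddA
AAAAd
dAdAd
AAdAd
step 6: dAddA
AdddA
dAddA
AAAdd
dAAdA
AAddd
step 7: dAddA
Adddd
dAdAd
AAAdA
dAAdA
AAddd
step 8: AAddA
dAddd
AAdAd
AAAdA
dAAdA
AAddd
step 9: AAdAA
dAAAA
AAddd
AAAdA
dAAdA
AAddd
step 10: AAdAA
dAAAA
AAddd
AAAdA
dAddA
AdAAd
step 11: AAdAA
dAAAA
Adddd
ddddA
ddddA
AdAAd
step 12: AAdAA
dAAAA
AddAd
ddAAd
dddAA
AdAAd
step 13: AAdAA
dAAAA
AddAd
ddAAd
dddAd
AdAdA
step 14: AAdAA
ddAAA
dAAAd
dAAAd
dddAd
AdAdA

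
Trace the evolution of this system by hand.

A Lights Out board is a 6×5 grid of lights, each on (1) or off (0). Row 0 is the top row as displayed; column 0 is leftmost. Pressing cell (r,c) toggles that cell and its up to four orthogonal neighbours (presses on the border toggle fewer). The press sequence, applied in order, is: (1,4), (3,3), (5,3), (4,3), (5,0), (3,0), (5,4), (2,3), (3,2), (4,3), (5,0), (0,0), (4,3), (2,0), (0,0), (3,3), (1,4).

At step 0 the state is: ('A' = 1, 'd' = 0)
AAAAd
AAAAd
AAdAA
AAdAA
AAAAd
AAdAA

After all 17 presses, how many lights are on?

[0] AAAAd
AAAAd
AAdAA
AAdAA
AAAAd
AAdAA
[1] AAAAA
AAAdA
AAdAd
AAdAA
AAAAd
AAdAA
[2] AAAAA
AAAdA
AAddd
AAAdd
AAAdd
AAdAA
[3] AAAAA
AAAdA
AAddd
AAAdd
AAAAd
AAAdd
[4] AAAAA
AAAdA
AAddd
AAAAd
AAddA
AAAAd
[5] AAAAA
AAAdA
AAddd
AAAAd
dAddA
ddAAd
[6] AAAAA
AAAdA
dAddd
ddAAd
AAddA
ddAAd
[7] AAAAA
AAAdA
dAddd
ddAAd
AAddd
ddAdA
[8] AAAAA
AAAAA
dAAAA
ddAdd
AAddd
ddAdA
[9] AAAAA
AAAAA
dAdAA
dAdAd
AAAdd
ddAdA
[10] AAAAA
AAAAA
dAdAA
dAddd
AAdAA
ddAAA
[11] AAAAA
AAAAA
dAdAA
dAddd
dAdAA
AAAAA
[12] ddAAA
dAAAA
dAdAA
dAddd
dAdAA
AAAAA
[13] ddAAA
dAAAA
dAdAA
dAdAd
dAAdd
AAAdA
[14] ddAAA
AAAAA
AddAA
AAdAd
dAAdd
AAAdA
[15] AAAAA
dAAAA
AddAA
AAdAd
dAAdd
AAAdA
[16] AAAAA
dAAAA
AdddA
AAAdA
dAAAd
AAAdA
[17] AAAAd
dAAdd
Adddd
AAAdA
dAAAd
AAAdA

18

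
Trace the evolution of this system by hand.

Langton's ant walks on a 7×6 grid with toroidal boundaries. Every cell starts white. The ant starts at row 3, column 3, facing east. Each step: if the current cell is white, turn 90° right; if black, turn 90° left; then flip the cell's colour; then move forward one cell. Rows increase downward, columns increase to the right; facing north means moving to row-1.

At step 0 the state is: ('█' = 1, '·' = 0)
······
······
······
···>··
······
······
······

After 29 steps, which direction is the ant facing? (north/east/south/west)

south

step 0: ······
······
······
···>··
······
······
······
step 1: ······
······
······
···█··
···v··
······
······
step 2: ······
······
······
···█··
··<█··
······
······
step 3: ······
······
······
··^█··
··██··
······
······
step 4: ······
······
······
··█>··
··██··
······
······
step 5: ······
······
···^··
··█···
··██··
······
······
step 6: ······
······
···█>·
··█···
··██··
······
······
step 7: ······
······
···██·
··█·v·
··██··
······
······
step 8: ······
······
···██·
··█<█·
··██··
······
······
step 9: ······
······
···^█·
··███·
··██··
······
······
step 10: ······
······
··<·█·
··███·
··██··
······
······
step 11: ······
··^···
··█·█·
··███·
··██··
······
······
step 12: ······
··█>··
··█·█·
··███·
··██··
······
······
step 13: ······
··██··
··█v█·
··███·
··██··
······
······
step 14: ······
··██··
··<██·
··███·
··██··
······
······
step 15: ······
··██··
···██·
··v██·
··██··
······
······
step 16: ······
··██··
···██·
···>█·
··██··
······
······
step 17: ······
··██··
···^█·
····█·
··██··
······
······
step 18: ······
··██··
··<·█·
····█·
··██··
······
······
step 19: ······
··^█··
··█·█·
····█·
··██··
······
······
step 20: ······
·<·█··
··█·█·
····█·
··██··
······
······
step 21: ·^····
·█·█··
··█·█·
····█·
··██··
······
······
step 22: ·█>···
·█·█··
··█·█·
····█·
··██··
······
······
step 23: ·██···
·█v█··
··█·█·
····█·
··██··
······
······
step 24: ·██···
·<██··
··█·█·
····█·
··██··
······
······
step 25: ·██···
··██··
·v█·█·
····█·
··██··
······
······
step 26: ·██···
··██··
<██·█·
····█·
··██··
······
······
step 27: ·██···
^·██··
███·█·
····█·
··██··
······
······
step 28: ·██···
█>██··
███·█·
····█·
··██··
······
······
step 29: ·██···
████··
█v█·█·
····█·
··██··
······
······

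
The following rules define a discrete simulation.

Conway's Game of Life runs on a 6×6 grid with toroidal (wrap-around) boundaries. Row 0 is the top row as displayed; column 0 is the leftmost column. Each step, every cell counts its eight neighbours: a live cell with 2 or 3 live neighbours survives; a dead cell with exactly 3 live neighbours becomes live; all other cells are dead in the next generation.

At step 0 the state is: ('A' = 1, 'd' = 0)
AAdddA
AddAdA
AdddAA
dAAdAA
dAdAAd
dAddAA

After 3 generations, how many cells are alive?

4

t=0: AAdddA
AddAdA
AdddAA
dAAdAA
dAdAAd
dAddAA
t=1: dAAddd
dddddd
ddAddd
dAAddd
dAdddd
dAdAdd
t=2: dAAddd
dAAddd
dAAddd
dAAddd
AAdddd
AAdddd
t=3: dddddd
AddAdd
AddAdd
dddddd
dddddd
dddddd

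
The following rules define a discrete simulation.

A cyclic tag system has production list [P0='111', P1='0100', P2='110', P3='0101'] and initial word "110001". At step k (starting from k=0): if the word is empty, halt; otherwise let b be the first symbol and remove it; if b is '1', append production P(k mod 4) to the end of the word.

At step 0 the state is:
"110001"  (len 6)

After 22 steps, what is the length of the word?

0) "110001"  (len 6)
1) "10001111"  (len 8)
2) "00011110100"  (len 11)
3) "0011110100"  (len 10)
4) "011110100"  (len 9)
5) "11110100"  (len 8)
6) "11101000100"  (len 11)
7) "1101000100110"  (len 13)
8) "1010001001100101"  (len 16)
9) "010001001100101111"  (len 18)
10) "10001001100101111"  (len 17)
11) "0001001100101111110"  (len 19)
12) "001001100101111110"  (len 18)
13) "01001100101111110"  (len 17)
14) "1001100101111110"  (len 16)
15) "001100101111110110"  (len 18)
16) "01100101111110110"  (len 17)
17) "1100101111110110"  (len 16)
18) "1001011111101100100"  (len 19)
19) "001011111101100100110"  (len 21)
20) "01011111101100100110"  (len 20)
21) "1011111101100100110"  (len 19)
22) "0111111011001001100100"  (len 22)

22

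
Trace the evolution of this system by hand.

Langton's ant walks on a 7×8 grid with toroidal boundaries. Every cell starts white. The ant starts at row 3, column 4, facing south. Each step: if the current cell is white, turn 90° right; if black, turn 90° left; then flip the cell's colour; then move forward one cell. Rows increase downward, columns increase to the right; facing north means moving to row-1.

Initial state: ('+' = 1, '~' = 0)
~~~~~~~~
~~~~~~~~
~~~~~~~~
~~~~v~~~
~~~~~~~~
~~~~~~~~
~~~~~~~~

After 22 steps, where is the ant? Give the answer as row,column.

t=0: ~~~~~~~~
~~~~~~~~
~~~~~~~~
~~~~v~~~
~~~~~~~~
~~~~~~~~
~~~~~~~~
t=1: ~~~~~~~~
~~~~~~~~
~~~~~~~~
~~~<+~~~
~~~~~~~~
~~~~~~~~
~~~~~~~~
t=2: ~~~~~~~~
~~~~~~~~
~~~^~~~~
~~~++~~~
~~~~~~~~
~~~~~~~~
~~~~~~~~
t=3: ~~~~~~~~
~~~~~~~~
~~~+>~~~
~~~++~~~
~~~~~~~~
~~~~~~~~
~~~~~~~~
t=4: ~~~~~~~~
~~~~~~~~
~~~++~~~
~~~+v~~~
~~~~~~~~
~~~~~~~~
~~~~~~~~
t=5: ~~~~~~~~
~~~~~~~~
~~~++~~~
~~~+~>~~
~~~~~~~~
~~~~~~~~
~~~~~~~~
t=6: ~~~~~~~~
~~~~~~~~
~~~++~~~
~~~+~+~~
~~~~~v~~
~~~~~~~~
~~~~~~~~
t=7: ~~~~~~~~
~~~~~~~~
~~~++~~~
~~~+~+~~
~~~~<+~~
~~~~~~~~
~~~~~~~~
t=8: ~~~~~~~~
~~~~~~~~
~~~++~~~
~~~+^+~~
~~~~++~~
~~~~~~~~
~~~~~~~~
t=9: ~~~~~~~~
~~~~~~~~
~~~++~~~
~~~++>~~
~~~~++~~
~~~~~~~~
~~~~~~~~
t=10: ~~~~~~~~
~~~~~~~~
~~~++^~~
~~~++~~~
~~~~++~~
~~~~~~~~
~~~~~~~~
t=11: ~~~~~~~~
~~~~~~~~
~~~+++>~
~~~++~~~
~~~~++~~
~~~~~~~~
~~~~~~~~
t=12: ~~~~~~~~
~~~~~~~~
~~~++++~
~~~++~v~
~~~~++~~
~~~~~~~~
~~~~~~~~
t=13: ~~~~~~~~
~~~~~~~~
~~~++++~
~~~++<+~
~~~~++~~
~~~~~~~~
~~~~~~~~
t=14: ~~~~~~~~
~~~~~~~~
~~~++^+~
~~~++++~
~~~~++~~
~~~~~~~~
~~~~~~~~
t=15: ~~~~~~~~
~~~~~~~~
~~~+<~+~
~~~++++~
~~~~++~~
~~~~~~~~
~~~~~~~~
t=16: ~~~~~~~~
~~~~~~~~
~~~+~~+~
~~~+v++~
~~~~++~~
~~~~~~~~
~~~~~~~~
t=17: ~~~~~~~~
~~~~~~~~
~~~+~~+~
~~~+~>+~
~~~~++~~
~~~~~~~~
~~~~~~~~
t=18: ~~~~~~~~
~~~~~~~~
~~~+~^+~
~~~+~~+~
~~~~++~~
~~~~~~~~
~~~~~~~~
t=19: ~~~~~~~~
~~~~~~~~
~~~+~+>~
~~~+~~+~
~~~~++~~
~~~~~~~~
~~~~~~~~
t=20: ~~~~~~~~
~~~~~~^~
~~~+~+~~
~~~+~~+~
~~~~++~~
~~~~~~~~
~~~~~~~~
t=21: ~~~~~~~~
~~~~~~+>
~~~+~+~~
~~~+~~+~
~~~~++~~
~~~~~~~~
~~~~~~~~
t=22: ~~~~~~~~
~~~~~~++
~~~+~+~v
~~~+~~+~
~~~~++~~
~~~~~~~~
~~~~~~~~

2,7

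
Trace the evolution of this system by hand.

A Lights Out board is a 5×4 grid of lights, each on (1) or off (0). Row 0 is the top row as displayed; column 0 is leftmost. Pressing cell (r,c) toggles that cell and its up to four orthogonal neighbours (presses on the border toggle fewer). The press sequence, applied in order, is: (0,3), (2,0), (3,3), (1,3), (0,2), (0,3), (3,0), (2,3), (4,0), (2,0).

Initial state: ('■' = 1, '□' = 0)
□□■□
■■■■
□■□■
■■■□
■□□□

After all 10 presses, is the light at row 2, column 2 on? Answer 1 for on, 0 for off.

1

t=0: □□■□
■■■■
□■□■
■■■□
■□□□
t=1: □□□■
■■■□
□■□■
■■■□
■□□□
t=2: □□□■
□■■□
■□□■
□■■□
■□□□
t=3: □□□■
□■■□
■□□□
□■□■
■□□■
t=4: □□□□
□■□■
■□□■
□■□■
■□□■
t=5: □■■■
□■■■
■□□■
□■□■
■□□■
t=6: □■□□
□■■□
■□□■
□■□■
■□□■
t=7: □■□□
□■■□
□□□■
■□□■
□□□■
t=8: □■□□
□■■■
□□■□
■□□□
□□□■
t=9: □■□□
□■■■
□□■□
□□□□
■■□■
t=10: □■□□
■■■■
■■■□
■□□□
■■□■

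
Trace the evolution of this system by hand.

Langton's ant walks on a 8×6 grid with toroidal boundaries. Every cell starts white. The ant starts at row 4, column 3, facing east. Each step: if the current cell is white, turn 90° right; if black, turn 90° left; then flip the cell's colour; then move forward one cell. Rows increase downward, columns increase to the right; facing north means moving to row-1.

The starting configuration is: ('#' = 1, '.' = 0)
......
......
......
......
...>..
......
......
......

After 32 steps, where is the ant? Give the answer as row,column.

gen 0: ......
......
......
......
...>..
......
......
......
gen 1: ......
......
......
......
...#..
...v..
......
......
gen 2: ......
......
......
......
...#..
..<#..
......
......
gen 3: ......
......
......
......
..^#..
..##..
......
......
gen 4: ......
......
......
......
..#>..
..##..
......
......
gen 5: ......
......
......
...^..
..#...
..##..
......
......
gen 6: ......
......
......
...#>.
..#...
..##..
......
......
gen 7: ......
......
......
...##.
..#.v.
..##..
......
......
gen 8: ......
......
......
...##.
..#<#.
..##..
......
......
gen 9: ......
......
......
...^#.
..###.
..##..
......
......
gen 10: ......
......
......
..<.#.
..###.
..##..
......
......
gen 11: ......
......
..^...
..#.#.
..###.
..##..
......
......
gen 12: ......
......
..#>..
..#.#.
..###.
..##..
......
......
gen 13: ......
......
..##..
..#v#.
..###.
..##..
......
......
gen 14: ......
......
..##..
..<##.
..###.
..##..
......
......
gen 15: ......
......
..##..
...##.
..v##.
..##..
......
......
gen 16: ......
......
..##..
...##.
...>#.
..##..
......
......
gen 17: ......
......
..##..
...^#.
....#.
..##..
......
......
gen 18: ......
......
..##..
..<.#.
....#.
..##..
......
......
gen 19: ......
......
..^#..
..#.#.
....#.
..##..
......
......
gen 20: ......
......
.<.#..
..#.#.
....#.
..##..
......
......
gen 21: ......
.^....
.#.#..
..#.#.
....#.
..##..
......
......
gen 22: ......
.#>...
.#.#..
..#.#.
....#.
..##..
......
......
gen 23: ......
.##...
.#v#..
..#.#.
....#.
..##..
......
......
gen 24: ......
.##...
.<##..
..#.#.
....#.
..##..
......
......
gen 25: ......
.##...
..##..
.v#.#.
....#.
..##..
......
......
gen 26: ......
.##...
..##..
<##.#.
....#.
..##..
......
......
gen 27: ......
.##...
^.##..
###.#.
....#.
..##..
......
......
gen 28: ......
.##...
#>##..
###.#.
....#.
..##..
......
......
gen 29: ......
.##...
####..
#v#.#.
....#.
..##..
......
......
gen 30: ......
.##...
####..
#.>.#.
....#.
..##..
......
......
gen 31: ......
.##...
##^#..
#...#.
....#.
..##..
......
......
gen 32: ......
.##...
#<.#..
#...#.
....#.
..##..
......
......

2,1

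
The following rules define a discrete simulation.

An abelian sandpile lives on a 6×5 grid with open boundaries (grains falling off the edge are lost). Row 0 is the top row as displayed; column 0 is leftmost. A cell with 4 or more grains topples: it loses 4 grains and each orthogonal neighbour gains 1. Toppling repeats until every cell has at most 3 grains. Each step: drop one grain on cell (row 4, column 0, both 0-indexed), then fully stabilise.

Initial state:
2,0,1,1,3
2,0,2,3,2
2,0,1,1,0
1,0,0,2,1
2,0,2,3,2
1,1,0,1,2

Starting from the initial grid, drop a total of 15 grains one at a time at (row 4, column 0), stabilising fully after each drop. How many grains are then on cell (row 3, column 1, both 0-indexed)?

2

k=0  2,0,1,1,3
2,0,2,3,2
2,0,1,1,0
1,0,0,2,1
2,0,2,3,2
1,1,0,1,2
k=1  2,0,1,1,3
2,0,2,3,2
2,0,1,1,0
1,0,0,2,1
3,0,2,3,2
1,1,0,1,2
k=2  2,0,1,1,3
2,0,2,3,2
2,0,1,1,0
2,0,0,2,1
0,1,2,3,2
2,1,0,1,2
k=3  2,0,1,1,3
2,0,2,3,2
2,0,1,1,0
2,0,0,2,1
1,1,2,3,2
2,1,0,1,2
k=4  2,0,1,1,3
2,0,2,3,2
2,0,1,1,0
2,0,0,2,1
2,1,2,3,2
2,1,0,1,2
k=5  2,0,1,1,3
2,0,2,3,2
2,0,1,1,0
2,0,0,2,1
3,1,2,3,2
2,1,0,1,2
k=6  2,0,1,1,3
2,0,2,3,2
2,0,1,1,0
3,0,0,2,1
0,2,2,3,2
3,1,0,1,2
k=7  2,0,1,1,3
2,0,2,3,2
2,0,1,1,0
3,0,0,2,1
1,2,2,3,2
3,1,0,1,2
k=8  2,0,1,1,3
2,0,2,3,2
2,0,1,1,0
3,0,0,2,1
2,2,2,3,2
3,1,0,1,2
k=9  2,0,1,1,3
2,0,2,3,2
2,0,1,1,0
3,0,0,2,1
3,2,2,3,2
3,1,0,1,2
k=10  2,0,1,1,3
2,0,2,3,2
3,0,1,1,0
0,1,0,2,1
2,3,2,3,2
0,2,0,1,2
k=11  2,0,1,1,3
2,0,2,3,2
3,0,1,1,0
0,1,0,2,1
3,3,2,3,2
0,2,0,1,2
k=12  2,0,1,1,3
2,0,2,3,2
3,0,1,1,0
1,2,0,2,1
1,0,3,3,2
1,3,0,1,2
k=13  2,0,1,1,3
2,0,2,3,2
3,0,1,1,0
1,2,0,2,1
2,0,3,3,2
1,3,0,1,2
k=14  2,0,1,1,3
2,0,2,3,2
3,0,1,1,0
1,2,0,2,1
3,0,3,3,2
1,3,0,1,2
k=15  2,0,1,1,3
2,0,2,3,2
3,0,1,1,0
2,2,0,2,1
0,1,3,3,2
2,3,0,1,2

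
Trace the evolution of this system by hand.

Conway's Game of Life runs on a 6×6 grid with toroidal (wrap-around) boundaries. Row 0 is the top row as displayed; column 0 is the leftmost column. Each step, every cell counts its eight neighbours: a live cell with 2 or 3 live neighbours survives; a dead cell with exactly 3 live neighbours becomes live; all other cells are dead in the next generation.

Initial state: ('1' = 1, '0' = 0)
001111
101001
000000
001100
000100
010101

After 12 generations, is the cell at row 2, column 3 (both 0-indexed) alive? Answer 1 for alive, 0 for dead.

1

0) 001111
101001
000000
001100
000100
010101
1) 000000
111001
011100
001100
000100
100001
2) 000000
100100
000010
010010
001110
000000
3) 000000
000000
000111
001011
001110
000100
4) 000000
000010
000101
001000
001001
001110
5) 000010
000010
000110
001110
011010
001110
6) 000011
000011
001001
010001
010001
011011
7) 000000
100100
000001
011011
010001
011100
8) 010100
000000
011101
011011
000001
111000
9) 110000
110110
010101
010001
000111
111000
10) 000100
000110
010101
000101
000111
001110
11) 000000
000100
100101
000101
000001
001001
12) 000000
000010
101101
000001
100001
000000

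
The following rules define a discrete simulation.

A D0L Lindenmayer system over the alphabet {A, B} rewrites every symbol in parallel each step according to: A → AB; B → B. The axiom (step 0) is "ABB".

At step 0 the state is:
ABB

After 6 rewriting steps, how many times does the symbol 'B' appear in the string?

[0] ABB
[1] ABBB
[2] ABBBB
[3] ABBBBB
[4] ABBBBBB
[5] ABBBBBBB
[6] ABBBBBBBB

8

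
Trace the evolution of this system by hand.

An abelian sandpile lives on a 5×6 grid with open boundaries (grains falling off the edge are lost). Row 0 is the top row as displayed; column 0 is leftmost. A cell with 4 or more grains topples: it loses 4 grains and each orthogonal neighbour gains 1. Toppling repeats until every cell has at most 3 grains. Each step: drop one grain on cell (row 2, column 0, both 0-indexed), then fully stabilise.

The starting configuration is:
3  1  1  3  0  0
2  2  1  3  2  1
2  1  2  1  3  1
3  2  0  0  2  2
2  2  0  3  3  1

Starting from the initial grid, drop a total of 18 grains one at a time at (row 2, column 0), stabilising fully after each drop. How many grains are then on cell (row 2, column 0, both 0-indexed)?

[0] 3  1  1  3  0  0
2  2  1  3  2  1
2  1  2  1  3  1
3  2  0  0  2  2
2  2  0  3  3  1
[1] 3  1  1  3  0  0
2  2  1  3  2  1
3  1  2  1  3  1
3  2  0  0  2  2
2  2  0  3  3  1
[2] 3  1  1  3  0  0
3  2  1  3  2  1
1  2  2  1  3  1
0  3  0  0  2  2
3  2  0  3  3  1
[3] 3  1  1  3  0  0
3  2  1  3  2  1
2  2  2  1  3  1
0  3  0  0  2  2
3  2  0  3  3  1
[4] 3  1  1  3  0  0
3  2  1  3  2  1
3  2  2  1  3  1
0  3  0  0  2  2
3  2  0  3  3  1
[5] 0  2  1  3  0  0
1  3  1  3  2  1
1  3  2  1  3  1
1  3  0  0  2  2
3  2  0  3  3  1
[6] 0  2  1  3  0  0
1  3  1  3  2  1
2  3  2  1  3  1
1  3  0  0  2  2
3  2  0  3  3  1
[7] 0  2  1  3  0  0
1  3  1  3  2  1
3  3  2  1  3  1
1  3  0  0  2  2
3  2  0  3  3  1
[8] 0  3  1  3  0  0
3  0  2  3  2  1
1  2  3  1  3  1
3  0  1  0  2  2
3  3  0  3  3  1
[9] 0  3  1  3  0  0
3  0  2  3  2  1
2  2  3  1  3  1
3  0  1  0  2  2
3  3  0  3  3  1
[10] 0  3  1  3  0  0
3  0  2  3  2  1
3  2  3  1  3  1
3  0  1  0  2  2
3  3  0  3  3  1
[11] 1  3  1  3  0  0
0  1  2  3  2  1
2  3  3  1  3  1
1  2  1  0  2  2
1  0  1  3  3  1
[12] 1  3  1  3  0  0
0  1  2  3  2  1
3  3  3  1  3  1
1  2  1  0  2  2
1  0  1  3  3  1
[13] 1  3  1  3  0  0
1  2  3  3  2  1
1  1  0  2  3  1
2  3  2  0  2  2
1  0  1  3  3  1
[14] 1  3  1  3  0  0
1  2  3  3  2  1
2  1  0  2  3  1
2  3  2  0  2  2
1  0  1  3  3  1
[15] 1  3  1  3  0  0
1  2  3  3  2  1
3  1  0  2  3  1
2  3  2  0  2  2
1  0  1  3  3  1
[16] 1  3  1  3  0  0
2  2  3  3  2  1
0  2  0  2  3  1
3  3  2  0  2  2
1  0  1  3  3  1
[17] 1  3  1  3  0  0
2  2  3  3  2  1
1  2  0  2  3  1
3  3  2  0  2  2
1  0  1  3  3  1
[18] 1  3  1  3  0  0
2  2  3  3  2  1
2  2  0  2  3  1
3  3  2  0  2  2
1  0  1  3  3  1

2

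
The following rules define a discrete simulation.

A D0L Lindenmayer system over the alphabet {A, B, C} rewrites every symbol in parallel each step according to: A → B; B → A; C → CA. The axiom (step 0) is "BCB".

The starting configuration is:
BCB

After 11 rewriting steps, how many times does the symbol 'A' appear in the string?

t=0: BCB
t=1: ACAA
t=2: BCABB
t=3: ACABAA
t=4: BCABABB
t=5: ACABABAA
t=6: BCABABABB
t=7: ACABABABAA
t=8: BCABABABABB
t=9: ACABABABABAA
t=10: BCABABABABABB
t=11: ACABABABABABAA

8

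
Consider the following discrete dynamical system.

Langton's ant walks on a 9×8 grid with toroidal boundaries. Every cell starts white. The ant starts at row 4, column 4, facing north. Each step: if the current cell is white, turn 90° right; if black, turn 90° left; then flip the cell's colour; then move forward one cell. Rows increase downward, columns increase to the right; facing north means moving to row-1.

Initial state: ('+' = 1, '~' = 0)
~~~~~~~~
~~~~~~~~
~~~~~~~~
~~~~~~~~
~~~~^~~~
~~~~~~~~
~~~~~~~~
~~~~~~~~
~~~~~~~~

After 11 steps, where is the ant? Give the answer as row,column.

5,2

0) ~~~~~~~~
~~~~~~~~
~~~~~~~~
~~~~~~~~
~~~~^~~~
~~~~~~~~
~~~~~~~~
~~~~~~~~
~~~~~~~~
1) ~~~~~~~~
~~~~~~~~
~~~~~~~~
~~~~~~~~
~~~~+>~~
~~~~~~~~
~~~~~~~~
~~~~~~~~
~~~~~~~~
2) ~~~~~~~~
~~~~~~~~
~~~~~~~~
~~~~~~~~
~~~~++~~
~~~~~v~~
~~~~~~~~
~~~~~~~~
~~~~~~~~
3) ~~~~~~~~
~~~~~~~~
~~~~~~~~
~~~~~~~~
~~~~++~~
~~~~<+~~
~~~~~~~~
~~~~~~~~
~~~~~~~~
4) ~~~~~~~~
~~~~~~~~
~~~~~~~~
~~~~~~~~
~~~~^+~~
~~~~++~~
~~~~~~~~
~~~~~~~~
~~~~~~~~
5) ~~~~~~~~
~~~~~~~~
~~~~~~~~
~~~~~~~~
~~~<~+~~
~~~~++~~
~~~~~~~~
~~~~~~~~
~~~~~~~~
6) ~~~~~~~~
~~~~~~~~
~~~~~~~~
~~~^~~~~
~~~+~+~~
~~~~++~~
~~~~~~~~
~~~~~~~~
~~~~~~~~
7) ~~~~~~~~
~~~~~~~~
~~~~~~~~
~~~+>~~~
~~~+~+~~
~~~~++~~
~~~~~~~~
~~~~~~~~
~~~~~~~~
8) ~~~~~~~~
~~~~~~~~
~~~~~~~~
~~~++~~~
~~~+v+~~
~~~~++~~
~~~~~~~~
~~~~~~~~
~~~~~~~~
9) ~~~~~~~~
~~~~~~~~
~~~~~~~~
~~~++~~~
~~~<++~~
~~~~++~~
~~~~~~~~
~~~~~~~~
~~~~~~~~
10) ~~~~~~~~
~~~~~~~~
~~~~~~~~
~~~++~~~
~~~~++~~
~~~v++~~
~~~~~~~~
~~~~~~~~
~~~~~~~~
11) ~~~~~~~~
~~~~~~~~
~~~~~~~~
~~~++~~~
~~~~++~~
~~<+++~~
~~~~~~~~
~~~~~~~~
~~~~~~~~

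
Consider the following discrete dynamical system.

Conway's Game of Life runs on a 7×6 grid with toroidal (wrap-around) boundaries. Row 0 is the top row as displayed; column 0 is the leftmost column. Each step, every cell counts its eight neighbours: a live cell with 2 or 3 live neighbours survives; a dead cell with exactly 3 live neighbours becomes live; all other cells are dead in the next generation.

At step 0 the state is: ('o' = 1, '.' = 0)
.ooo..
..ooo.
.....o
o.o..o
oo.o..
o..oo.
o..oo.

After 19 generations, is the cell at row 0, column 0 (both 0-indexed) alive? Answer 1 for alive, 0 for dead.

k=0  .ooo..
..ooo.
.....o
o.o..o
oo.o..
o..oo.
o..oo.
k=1  .o...o
.o..o.
ooo..o
..o.oo
...o..
o.....
o.....
k=2  .o...o
....o.
..o...
..o.oo
...ooo
......
oo...o
k=3  .o..oo
......
....oo
..o..o
...o.o
......
.o...o
k=4  ....oo
o.....
....oo
o..o.o
....o.
o...o.
....oo
k=5  o...o.
o.....
....o.
o..o..
o..oo.
...oo.
o..o..
k=6  oo....
......
.....o
...o..
..o...
..o...
...o..
k=7  ......
o.....
......
......
..oo..
..oo..
.oo...
k=8  .o....
......
......
......
..oo..
......
.ooo..
k=9  .o....
......
......
......
......
.o....
.oo...
k=10  .oo...
......
......
......
......
.oo...
ooo...
k=11  o.o...
......
......
......
......
o.o...
o..o..
k=12  .o....
......
......
......
......
.o....
o.oo.o
k=13  ooo...
......
......
......
......
ooo...
o.o...
k=14  o.o...
.o....
......
......
.o....
o.o...
...o.o
k=15  ooo...
.o....
......
......
.o....
ooo...
o.oo.o
k=16  ...o.o
ooo...
......
......
ooo...
...o.o
...o.o
k=17  .o.o.o
ooo...
.o....
.o....
ooo...
.o.o.o
o.oo.o
k=18  ...o.o
......
......
......
......
...o.o
...o.o
k=19  ......
......
......
......
......
......
o.oo.o

0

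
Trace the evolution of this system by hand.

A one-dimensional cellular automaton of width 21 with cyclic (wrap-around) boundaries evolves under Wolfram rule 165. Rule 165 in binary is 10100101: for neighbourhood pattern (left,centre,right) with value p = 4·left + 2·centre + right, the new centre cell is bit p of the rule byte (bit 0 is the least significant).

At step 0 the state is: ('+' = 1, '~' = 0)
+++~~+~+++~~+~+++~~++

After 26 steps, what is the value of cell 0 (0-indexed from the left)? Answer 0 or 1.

0) +++~~+~+++~~+~+++~~++
1) ++~~~++~+~~~++~+~~~~+
2) +~~+~~~++~+~~~++~++~~
3) +~~+~+~~~++~+~~~+~~~~
4) +~~+++~+~~~++~+~+~++~
5) +~~~+~++~+~~~+++++~~+
6) ~~+~++~~++~+~~+++~~~~
7) +~++~~~~~~++~~~+~~+++
8) ~+~~~++++~~~~+~+~~~++
9) ++~+~~++~~++~+++~+~~~
10) ~~++~~~~~~~~+~+~++~+~
11) +~~~~++++++~++++~~++~
12) +~++~~++++~+~++~~~~~+
13) ~+~~~~~++~+++~~~+++~~
14) ~+~+++~~~+~+~~+~~+~~+
15) +++~+~~+~+++~~+~~+~~+
16) ++~++~~++~+~~~+~~+~~~
17) ~~+~~~~~~++~+~+~~+~+~
18) +~+~++++~~~++++~~+++~
19) ++++~++~~+~~++~~~~+~+
20) +++~+~~~~+~~~~~++~++~
21) ~+~++~++~+~+++~~~+~~+
22) +++~~+~~+++~+~~+~+~~+
23) ++~~~+~~~+~++~~+++~~~
24) ~~~+~+~+~++~~~~~+~~+~
25) ++~++++++~~~+++~+~~+~
26) ~~+~++++~~+~~+~++~~++

0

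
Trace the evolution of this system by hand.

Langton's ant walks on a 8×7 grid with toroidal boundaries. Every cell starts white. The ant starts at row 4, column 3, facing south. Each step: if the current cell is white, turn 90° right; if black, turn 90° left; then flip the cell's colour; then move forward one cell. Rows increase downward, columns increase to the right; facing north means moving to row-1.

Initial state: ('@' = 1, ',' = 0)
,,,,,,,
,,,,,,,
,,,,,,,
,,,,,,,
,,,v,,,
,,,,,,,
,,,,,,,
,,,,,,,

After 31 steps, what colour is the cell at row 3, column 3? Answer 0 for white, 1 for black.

0

step 0: ,,,,,,,
,,,,,,,
,,,,,,,
,,,,,,,
,,,v,,,
,,,,,,,
,,,,,,,
,,,,,,,
step 1: ,,,,,,,
,,,,,,,
,,,,,,,
,,,,,,,
,,<@,,,
,,,,,,,
,,,,,,,
,,,,,,,
step 2: ,,,,,,,
,,,,,,,
,,,,,,,
,,^,,,,
,,@@,,,
,,,,,,,
,,,,,,,
,,,,,,,
step 3: ,,,,,,,
,,,,,,,
,,,,,,,
,,@>,,,
,,@@,,,
,,,,,,,
,,,,,,,
,,,,,,,
step 4: ,,,,,,,
,,,,,,,
,,,,,,,
,,@@,,,
,,@v,,,
,,,,,,,
,,,,,,,
,,,,,,,
step 5: ,,,,,,,
,,,,,,,
,,,,,,,
,,@@,,,
,,@,>,,
,,,,,,,
,,,,,,,
,,,,,,,
step 6: ,,,,,,,
,,,,,,,
,,,,,,,
,,@@,,,
,,@,@,,
,,,,v,,
,,,,,,,
,,,,,,,
step 7: ,,,,,,,
,,,,,,,
,,,,,,,
,,@@,,,
,,@,@,,
,,,<@,,
,,,,,,,
,,,,,,,
step 8: ,,,,,,,
,,,,,,,
,,,,,,,
,,@@,,,
,,@^@,,
,,,@@,,
,,,,,,,
,,,,,,,
step 9: ,,,,,,,
,,,,,,,
,,,,,,,
,,@@,,,
,,@@>,,
,,,@@,,
,,,,,,,
,,,,,,,
step 10: ,,,,,,,
,,,,,,,
,,,,,,,
,,@@^,,
,,@@,,,
,,,@@,,
,,,,,,,
,,,,,,,
step 11: ,,,,,,,
,,,,,,,
,,,,,,,
,,@@@>,
,,@@,,,
,,,@@,,
,,,,,,,
,,,,,,,
step 12: ,,,,,,,
,,,,,,,
,,,,,,,
,,@@@@,
,,@@,v,
,,,@@,,
,,,,,,,
,,,,,,,
step 13: ,,,,,,,
,,,,,,,
,,,,,,,
,,@@@@,
,,@@<@,
,,,@@,,
,,,,,,,
,,,,,,,
step 14: ,,,,,,,
,,,,,,,
,,,,,,,
,,@@^@,
,,@@@@,
,,,@@,,
,,,,,,,
,,,,,,,
step 15: ,,,,,,,
,,,,,,,
,,,,,,,
,,@<,@,
,,@@@@,
,,,@@,,
,,,,,,,
,,,,,,,
step 16: ,,,,,,,
,,,,,,,
,,,,,,,
,,@,,@,
,,@v@@,
,,,@@,,
,,,,,,,
,,,,,,,
step 17: ,,,,,,,
,,,,,,,
,,,,,,,
,,@,,@,
,,@,>@,
,,,@@,,
,,,,,,,
,,,,,,,
step 18: ,,,,,,,
,,,,,,,
,,,,,,,
,,@,^@,
,,@,,@,
,,,@@,,
,,,,,,,
,,,,,,,
step 19: ,,,,,,,
,,,,,,,
,,,,,,,
,,@,@>,
,,@,,@,
,,,@@,,
,,,,,,,
,,,,,,,
step 20: ,,,,,,,
,,,,,,,
,,,,,^,
,,@,@,,
,,@,,@,
,,,@@,,
,,,,,,,
,,,,,,,
step 21: ,,,,,,,
,,,,,,,
,,,,,@>
,,@,@,,
,,@,,@,
,,,@@,,
,,,,,,,
,,,,,,,
step 22: ,,,,,,,
,,,,,,,
,,,,,@@
,,@,@,v
,,@,,@,
,,,@@,,
,,,,,,,
,,,,,,,
step 23: ,,,,,,,
,,,,,,,
,,,,,@@
,,@,@<@
,,@,,@,
,,,@@,,
,,,,,,,
,,,,,,,
step 24: ,,,,,,,
,,,,,,,
,,,,,^@
,,@,@@@
,,@,,@,
,,,@@,,
,,,,,,,
,,,,,,,
step 25: ,,,,,,,
,,,,,,,
,,,,<,@
,,@,@@@
,,@,,@,
,,,@@,,
,,,,,,,
,,,,,,,
step 26: ,,,,,,,
,,,,^,,
,,,,@,@
,,@,@@@
,,@,,@,
,,,@@,,
,,,,,,,
,,,,,,,
step 27: ,,,,,,,
,,,,@>,
,,,,@,@
,,@,@@@
,,@,,@,
,,,@@,,
,,,,,,,
,,,,,,,
step 28: ,,,,,,,
,,,,@@,
,,,,@v@
,,@,@@@
,,@,,@,
,,,@@,,
,,,,,,,
,,,,,,,
step 29: ,,,,,,,
,,,,@@,
,,,,<@@
,,@,@@@
,,@,,@,
,,,@@,,
,,,,,,,
,,,,,,,
step 30: ,,,,,,,
,,,,@@,
,,,,,@@
,,@,v@@
,,@,,@,
,,,@@,,
,,,,,,,
,,,,,,,
step 31: ,,,,,,,
,,,,@@,
,,,,,@@
,,@,,>@
,,@,,@,
,,,@@,,
,,,,,,,
,,,,,,,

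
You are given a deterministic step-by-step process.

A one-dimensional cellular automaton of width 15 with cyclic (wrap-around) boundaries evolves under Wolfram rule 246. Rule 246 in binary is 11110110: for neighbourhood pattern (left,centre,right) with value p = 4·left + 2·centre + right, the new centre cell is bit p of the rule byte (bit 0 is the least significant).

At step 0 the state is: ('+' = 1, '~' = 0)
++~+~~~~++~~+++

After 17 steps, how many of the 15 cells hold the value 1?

k=0  ++~+~~~~++~~+++
k=1  +++++~~+~+++~++
k=2  +++++++++~+++~+
k=3  ++++++++++~+++~
k=4  ~++++++++++~+++
k=5  +~++++++++++~++
k=6  ++~++++++++++~+
k=7  +++~++++++++++~
k=8  ~+++~++++++++++
k=9  +~+++~+++++++++
k=10  ++~+++~++++++++
k=11  +++~+++~+++++++
k=12  ++++~+++~++++++
k=13  +++++~+++~+++++
k=14  ++++++~+++~++++
k=15  +++++++~+++~+++
k=16  ++++++++~+++~++
k=17  +++++++++~+++~+

13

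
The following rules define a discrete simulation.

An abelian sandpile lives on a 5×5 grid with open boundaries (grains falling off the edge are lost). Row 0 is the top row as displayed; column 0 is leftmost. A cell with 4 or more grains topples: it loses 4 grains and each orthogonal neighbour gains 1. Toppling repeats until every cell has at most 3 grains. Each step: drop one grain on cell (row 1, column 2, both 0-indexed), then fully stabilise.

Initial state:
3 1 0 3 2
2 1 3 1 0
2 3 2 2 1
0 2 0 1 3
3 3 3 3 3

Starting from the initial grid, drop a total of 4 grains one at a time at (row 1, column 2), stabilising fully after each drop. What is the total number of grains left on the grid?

t=0: 3 1 0 3 2
2 1 3 1 0
2 3 2 2 1
0 2 0 1 3
3 3 3 3 3
t=1: 3 1 1 3 2
2 2 0 2 0
2 3 3 2 1
0 2 0 1 3
3 3 3 3 3
t=2: 3 1 1 3 2
2 2 1 2 0
2 3 3 2 1
0 2 0 1 3
3 3 3 3 3
t=3: 3 1 1 3 2
2 2 2 2 0
2 3 3 2 1
0 2 0 1 3
3 3 3 3 3
t=4: 3 1 1 3 2
2 2 3 2 0
2 3 3 2 1
0 2 0 1 3
3 3 3 3 3

51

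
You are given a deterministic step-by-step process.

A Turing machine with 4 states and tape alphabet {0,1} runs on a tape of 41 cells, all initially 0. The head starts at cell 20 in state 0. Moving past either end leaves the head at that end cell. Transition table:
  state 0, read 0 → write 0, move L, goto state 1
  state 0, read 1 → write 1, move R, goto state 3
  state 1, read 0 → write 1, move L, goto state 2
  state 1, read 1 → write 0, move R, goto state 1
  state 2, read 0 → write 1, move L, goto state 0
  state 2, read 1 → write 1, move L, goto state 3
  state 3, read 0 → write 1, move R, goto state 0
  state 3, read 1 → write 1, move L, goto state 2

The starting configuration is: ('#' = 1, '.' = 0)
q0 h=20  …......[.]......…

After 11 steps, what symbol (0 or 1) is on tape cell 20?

gen 0: q0 h=20  …......[.]......…
gen 1: q1 h=19  …......[.]......…
gen 2: q2 h=18  …......[.]#.....…
gen 3: q0 h=17  …......[.]##....…
gen 4: q1 h=16  …......[.].##...…
gen 5: q2 h=15  …......[.]#.##..…
gen 6: q0 h=14  …......[.]##.##.…
gen 7: q1 h=13  …......[.].##.##…
gen 8: q2 h=12  …......[.]#.##.#…
gen 9: q0 h=11  …......[.]##.##.…
gen 10: q1 h=10  …......[.].##.##…
gen 11: q2 h= 9  …......[.]#.##.#…

0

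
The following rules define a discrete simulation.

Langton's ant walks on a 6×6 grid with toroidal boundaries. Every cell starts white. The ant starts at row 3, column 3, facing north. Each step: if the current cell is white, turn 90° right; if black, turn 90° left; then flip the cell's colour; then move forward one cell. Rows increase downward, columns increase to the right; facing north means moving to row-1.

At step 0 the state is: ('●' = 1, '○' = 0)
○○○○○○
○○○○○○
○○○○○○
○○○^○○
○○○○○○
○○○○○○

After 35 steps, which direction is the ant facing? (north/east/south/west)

[0] ○○○○○○
○○○○○○
○○○○○○
○○○^○○
○○○○○○
○○○○○○
[1] ○○○○○○
○○○○○○
○○○○○○
○○○●>○
○○○○○○
○○○○○○
[2] ○○○○○○
○○○○○○
○○○○○○
○○○●●○
○○○○v○
○○○○○○
[3] ○○○○○○
○○○○○○
○○○○○○
○○○●●○
○○○<●○
○○○○○○
[4] ○○○○○○
○○○○○○
○○○○○○
○○○^●○
○○○●●○
○○○○○○
[5] ○○○○○○
○○○○○○
○○○○○○
○○<○●○
○○○●●○
○○○○○○
[6] ○○○○○○
○○○○○○
○○^○○○
○○●○●○
○○○●●○
○○○○○○
[7] ○○○○○○
○○○○○○
○○●>○○
○○●○●○
○○○●●○
○○○○○○
[8] ○○○○○○
○○○○○○
○○●●○○
○○●v●○
○○○●●○
○○○○○○
[9] ○○○○○○
○○○○○○
○○●●○○
○○<●●○
○○○●●○
○○○○○○
[10] ○○○○○○
○○○○○○
○○●●○○
○○○●●○
○○v●●○
○○○○○○
[11] ○○○○○○
○○○○○○
○○●●○○
○○○●●○
○<●●●○
○○○○○○
[12] ○○○○○○
○○○○○○
○○●●○○
○^○●●○
○●●●●○
○○○○○○
[13] ○○○○○○
○○○○○○
○○●●○○
○●>●●○
○●●●●○
○○○○○○
[14] ○○○○○○
○○○○○○
○○●●○○
○●●●●○
○●v●●○
○○○○○○
[15] ○○○○○○
○○○○○○
○○●●○○
○●●●●○
○●○>●○
○○○○○○
[16] ○○○○○○
○○○○○○
○○●●○○
○●●^●○
○●○○●○
○○○○○○
[17] ○○○○○○
○○○○○○
○○●●○○
○●<○●○
○●○○●○
○○○○○○
[18] ○○○○○○
○○○○○○
○○●●○○
○●○○●○
○●v○●○
○○○○○○
[19] ○○○○○○
○○○○○○
○○●●○○
○●○○●○
○<●○●○
○○○○○○
[20] ○○○○○○
○○○○○○
○○●●○○
○●○○●○
○○●○●○
○v○○○○
[21] ○○○○○○
○○○○○○
○○●●○○
○●○○●○
○○●○●○
<●○○○○
[22] ○○○○○○
○○○○○○
○○●●○○
○●○○●○
^○●○●○
●●○○○○
[23] ○○○○○○
○○○○○○
○○●●○○
○●○○●○
●>●○●○
●●○○○○
[24] ○○○○○○
○○○○○○
○○●●○○
○●○○●○
●●●○●○
●v○○○○
[25] ○○○○○○
○○○○○○
○○●●○○
○●○○●○
●●●○●○
●○>○○○
[26] ○○v○○○
○○○○○○
○○●●○○
○●○○●○
●●●○●○
●○●○○○
[27] ○<●○○○
○○○○○○
○○●●○○
○●○○●○
●●●○●○
●○●○○○
[28] ○●●○○○
○○○○○○
○○●●○○
○●○○●○
●●●○●○
●^●○○○
[29] ○●●○○○
○○○○○○
○○●●○○
○●○○●○
●●●○●○
●●>○○○
[30] ○●●○○○
○○○○○○
○○●●○○
○●○○●○
●●^○●○
●●○○○○
[31] ○●●○○○
○○○○○○
○○●●○○
○●○○●○
●<○○●○
●●○○○○
[32] ○●●○○○
○○○○○○
○○●●○○
○●○○●○
●○○○●○
●v○○○○
[33] ○●●○○○
○○○○○○
○○●●○○
○●○○●○
●○○○●○
●○>○○○
[34] ○●v○○○
○○○○○○
○○●●○○
○●○○●○
●○○○●○
●○●○○○
[35] ○●○>○○
○○○○○○
○○●●○○
○●○○●○
●○○○●○
●○●○○○

east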